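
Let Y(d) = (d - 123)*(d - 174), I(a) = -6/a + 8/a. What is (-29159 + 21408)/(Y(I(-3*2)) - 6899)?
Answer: -69759/131419 ≈ -0.53081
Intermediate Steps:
I(a) = 2/a
Y(d) = (-174 + d)*(-123 + d) (Y(d) = (-123 + d)*(-174 + d) = (-174 + d)*(-123 + d))
(-29159 + 21408)/(Y(I(-3*2)) - 6899) = (-29159 + 21408)/((21402 + (2/((-3*2)))² - 594/((-3*2))) - 6899) = -7751/((21402 + (2/(-6))² - 594/(-6)) - 6899) = -7751/((21402 + (2*(-⅙))² - 594*(-1)/6) - 6899) = -7751/((21402 + (-⅓)² - 297*(-⅓)) - 6899) = -7751/((21402 + ⅑ + 99) - 6899) = -7751/(193510/9 - 6899) = -7751/131419/9 = -7751*9/131419 = -69759/131419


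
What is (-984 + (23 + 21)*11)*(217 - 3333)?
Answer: 1558000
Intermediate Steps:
(-984 + (23 + 21)*11)*(217 - 3333) = (-984 + 44*11)*(-3116) = (-984 + 484)*(-3116) = -500*(-3116) = 1558000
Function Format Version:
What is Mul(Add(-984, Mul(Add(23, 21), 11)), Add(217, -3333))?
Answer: 1558000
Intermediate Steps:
Mul(Add(-984, Mul(Add(23, 21), 11)), Add(217, -3333)) = Mul(Add(-984, Mul(44, 11)), -3116) = Mul(Add(-984, 484), -3116) = Mul(-500, -3116) = 1558000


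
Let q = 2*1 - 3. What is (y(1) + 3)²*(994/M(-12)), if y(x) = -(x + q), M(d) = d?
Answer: -1491/2 ≈ -745.50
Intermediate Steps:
q = -1 (q = 2 - 3 = -1)
y(x) = 1 - x (y(x) = -(x - 1) = -(-1 + x) = 1 - x)
(y(1) + 3)²*(994/M(-12)) = ((1 - 1*1) + 3)²*(994/(-12)) = ((1 - 1) + 3)²*(994*(-1/12)) = (0 + 3)²*(-497/6) = 3²*(-497/6) = 9*(-497/6) = -1491/2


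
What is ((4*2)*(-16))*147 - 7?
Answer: -18823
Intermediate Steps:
((4*2)*(-16))*147 - 7 = (8*(-16))*147 - 7 = -128*147 - 7 = -18816 - 7 = -18823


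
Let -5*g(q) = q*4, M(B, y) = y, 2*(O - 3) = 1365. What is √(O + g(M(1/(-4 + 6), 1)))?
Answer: √68470/10 ≈ 26.167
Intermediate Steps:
O = 1371/2 (O = 3 + (½)*1365 = 3 + 1365/2 = 1371/2 ≈ 685.50)
g(q) = -4*q/5 (g(q) = -q*4/5 = -4*q/5)
√(O + g(M(1/(-4 + 6), 1))) = √(1371/2 - ⅘*1) = √(1371/2 - ⅘) = √(6847/10) = √68470/10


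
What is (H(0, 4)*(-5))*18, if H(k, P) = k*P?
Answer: 0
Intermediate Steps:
H(k, P) = P*k
(H(0, 4)*(-5))*18 = ((4*0)*(-5))*18 = (0*(-5))*18 = 0*18 = 0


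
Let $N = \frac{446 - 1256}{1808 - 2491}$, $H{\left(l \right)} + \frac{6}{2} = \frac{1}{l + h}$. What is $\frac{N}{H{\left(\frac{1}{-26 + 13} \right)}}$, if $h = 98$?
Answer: $- \frac{515565}{1299749} \approx -0.39667$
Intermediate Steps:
$H{\left(l \right)} = -3 + \frac{1}{98 + l}$ ($H{\left(l \right)} = -3 + \frac{1}{l + 98} = -3 + \frac{1}{98 + l}$)
$N = \frac{810}{683}$ ($N = - \frac{810}{-683} = \left(-810\right) \left(- \frac{1}{683}\right) = \frac{810}{683} \approx 1.1859$)
$\frac{N}{H{\left(\frac{1}{-26 + 13} \right)}} = \frac{810}{683 \frac{-293 - \frac{3}{-26 + 13}}{98 + \frac{1}{-26 + 13}}} = \frac{810}{683 \frac{-293 - \frac{3}{-13}}{98 + \frac{1}{-13}}} = \frac{810}{683 \frac{-293 - - \frac{3}{13}}{98 - \frac{1}{13}}} = \frac{810}{683 \frac{-293 + \frac{3}{13}}{\frac{1273}{13}}} = \frac{810}{683 \cdot \frac{13}{1273} \left(- \frac{3806}{13}\right)} = \frac{810}{683 \left(- \frac{3806}{1273}\right)} = \frac{810}{683} \left(- \frac{1273}{3806}\right) = - \frac{515565}{1299749}$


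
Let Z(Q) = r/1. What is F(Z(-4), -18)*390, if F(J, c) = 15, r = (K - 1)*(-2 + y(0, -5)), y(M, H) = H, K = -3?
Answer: 5850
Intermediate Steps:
r = 28 (r = (-3 - 1)*(-2 - 5) = -4*(-7) = 28)
Z(Q) = 28 (Z(Q) = 28/1 = 28*1 = 28)
F(Z(-4), -18)*390 = 15*390 = 5850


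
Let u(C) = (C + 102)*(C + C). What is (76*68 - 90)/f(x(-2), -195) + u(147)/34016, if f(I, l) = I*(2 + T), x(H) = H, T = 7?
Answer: -42853885/153072 ≈ -279.96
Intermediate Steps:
u(C) = 2*C*(102 + C) (u(C) = (102 + C)*(2*C) = 2*C*(102 + C))
f(I, l) = 9*I (f(I, l) = I*(2 + 7) = I*9 = 9*I)
(76*68 - 90)/f(x(-2), -195) + u(147)/34016 = (76*68 - 90)/((9*(-2))) + (2*147*(102 + 147))/34016 = (5168 - 90)/(-18) + (2*147*249)*(1/34016) = 5078*(-1/18) + 73206*(1/34016) = -2539/9 + 36603/17008 = -42853885/153072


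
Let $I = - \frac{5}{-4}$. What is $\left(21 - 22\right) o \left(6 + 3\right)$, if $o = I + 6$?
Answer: $- \frac{261}{4} \approx -65.25$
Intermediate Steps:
$I = \frac{5}{4}$ ($I = \left(-5\right) \left(- \frac{1}{4}\right) = \frac{5}{4} \approx 1.25$)
$o = \frac{29}{4}$ ($o = \frac{5}{4} + 6 = \frac{29}{4} \approx 7.25$)
$\left(21 - 22\right) o \left(6 + 3\right) = \left(21 - 22\right) \frac{29 \left(6 + 3\right)}{4} = - \frac{29 \cdot 9}{4} = \left(-1\right) \frac{261}{4} = - \frac{261}{4}$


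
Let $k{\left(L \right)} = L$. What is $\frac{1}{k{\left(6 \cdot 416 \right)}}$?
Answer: $\frac{1}{2496} \approx 0.00040064$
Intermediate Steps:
$\frac{1}{k{\left(6 \cdot 416 \right)}} = \frac{1}{6 \cdot 416} = \frac{1}{2496}$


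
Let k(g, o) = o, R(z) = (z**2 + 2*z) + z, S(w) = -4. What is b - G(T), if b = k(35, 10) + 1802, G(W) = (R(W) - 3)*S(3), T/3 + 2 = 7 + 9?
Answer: 9360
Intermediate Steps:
T = 42 (T = -6 + 3*(7 + 9) = -6 + 3*16 = -6 + 48 = 42)
R(z) = z**2 + 3*z
G(W) = 12 - 4*W*(3 + W) (G(W) = (W*(3 + W) - 3)*(-4) = (-3 + W*(3 + W))*(-4) = 12 - 4*W*(3 + W))
b = 1812 (b = 10 + 1802 = 1812)
b - G(T) = 1812 - (12 - 4*42*(3 + 42)) = 1812 - (12 - 4*42*45) = 1812 - (12 - 7560) = 1812 - 1*(-7548) = 1812 + 7548 = 9360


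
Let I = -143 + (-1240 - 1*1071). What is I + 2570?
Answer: 116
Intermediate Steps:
I = -2454 (I = -143 + (-1240 - 1071) = -143 - 2311 = -2454)
I + 2570 = -2454 + 2570 = 116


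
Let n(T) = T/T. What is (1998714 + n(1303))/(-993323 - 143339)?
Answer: -1998715/1136662 ≈ -1.7584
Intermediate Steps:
n(T) = 1
(1998714 + n(1303))/(-993323 - 143339) = (1998714 + 1)/(-993323 - 143339) = 1998715/(-1136662) = 1998715*(-1/1136662) = -1998715/1136662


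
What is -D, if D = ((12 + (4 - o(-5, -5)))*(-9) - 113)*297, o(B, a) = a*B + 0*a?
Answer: 9504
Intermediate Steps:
o(B, a) = B*a (o(B, a) = B*a + 0 = B*a)
D = -9504 (D = ((12 + (4 - (-5)*(-5)))*(-9) - 113)*297 = ((12 + (4 - 1*25))*(-9) - 113)*297 = ((12 + (4 - 25))*(-9) - 113)*297 = ((12 - 21)*(-9) - 113)*297 = (-9*(-9) - 113)*297 = (81 - 113)*297 = -32*297 = -9504)
-D = -1*(-9504) = 9504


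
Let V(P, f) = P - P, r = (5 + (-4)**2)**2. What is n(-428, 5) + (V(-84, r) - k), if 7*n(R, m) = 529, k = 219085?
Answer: -1533066/7 ≈ -2.1901e+5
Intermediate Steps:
n(R, m) = 529/7 (n(R, m) = (1/7)*529 = 529/7)
r = 441 (r = (5 + 16)**2 = 21**2 = 441)
V(P, f) = 0
n(-428, 5) + (V(-84, r) - k) = 529/7 + (0 - 1*219085) = 529/7 + (0 - 219085) = 529/7 - 219085 = -1533066/7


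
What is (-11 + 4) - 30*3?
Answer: -97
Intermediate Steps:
(-11 + 4) - 30*3 = -7 - 90 = -97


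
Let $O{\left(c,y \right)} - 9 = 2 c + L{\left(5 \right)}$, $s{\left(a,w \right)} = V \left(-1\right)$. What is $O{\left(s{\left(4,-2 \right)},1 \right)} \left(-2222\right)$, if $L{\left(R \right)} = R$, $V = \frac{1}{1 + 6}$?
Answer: $- \frac{213312}{7} \approx -30473.0$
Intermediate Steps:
$V = \frac{1}{7} \approx 0.14286$
$s{\left(a,w \right)} = - \frac{1}{7}$ ($s{\left(a,w \right)} = \frac{1}{7} \left(-1\right) = - \frac{1}{7}$)
$O{\left(c,y \right)} = 14 + 2 c$ ($O{\left(c,y \right)} = 9 + \left(2 c + 5\right) = 9 + \left(5 + 2 c\right) = 14 + 2 c$)
$O{\left(s{\left(4,-2 \right)},1 \right)} \left(-2222\right) = \left(14 + 2 \left(- \frac{1}{7}\right)\right) \left(-2222\right) = \left(14 - \frac{2}{7}\right) \left(-2222\right) = \frac{96}{7} \left(-2222\right) = - \frac{213312}{7}$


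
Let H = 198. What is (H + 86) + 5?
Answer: 289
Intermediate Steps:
(H + 86) + 5 = (198 + 86) + 5 = 284 + 5 = 289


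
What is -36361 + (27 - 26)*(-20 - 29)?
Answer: -36410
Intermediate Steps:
-36361 + (27 - 26)*(-20 - 29) = -36361 + 1*(-49) = -36361 - 49 = -36410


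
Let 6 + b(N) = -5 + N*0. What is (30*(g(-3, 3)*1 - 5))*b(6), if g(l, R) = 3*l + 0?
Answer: 4620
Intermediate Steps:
g(l, R) = 3*l
b(N) = -11 (b(N) = -6 + (-5 + N*0) = -6 + (-5 + 0) = -6 - 5 = -11)
(30*(g(-3, 3)*1 - 5))*b(6) = (30*((3*(-3))*1 - 5))*(-11) = (30*(-9*1 - 5))*(-11) = (30*(-9 - 5))*(-11) = (30*(-14))*(-11) = -420*(-11) = 4620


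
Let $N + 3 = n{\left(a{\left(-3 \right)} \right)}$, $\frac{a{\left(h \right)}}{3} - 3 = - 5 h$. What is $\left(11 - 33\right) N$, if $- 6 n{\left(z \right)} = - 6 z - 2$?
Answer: $- \frac{3388}{3} \approx -1129.3$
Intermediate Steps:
$a{\left(h \right)} = 9 - 15 h$ ($a{\left(h \right)} = 9 + 3 \left(- 5 h\right) = 9 - 15 h$)
$n{\left(z \right)} = \frac{1}{3} + z$ ($n{\left(z \right)} = - \frac{- 6 z - 2}{6} = - \frac{-2 - 6 z}{6} = \frac{1}{3} + z$)
$N = \frac{154}{3}$ ($N = -3 + \left(\frac{1}{3} + \left(9 - -45\right)\right) = -3 + \left(\frac{1}{3} + \left(9 + 45\right)\right) = -3 + \left(\frac{1}{3} + 54\right) = -3 + \frac{163}{3} = \frac{154}{3} \approx 51.333$)
$\left(11 - 33\right) N = \left(11 - 33\right) \frac{154}{3} = \left(-22\right) \frac{154}{3} = - \frac{3388}{3}$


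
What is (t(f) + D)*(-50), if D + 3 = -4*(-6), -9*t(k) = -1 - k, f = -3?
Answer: -9350/9 ≈ -1038.9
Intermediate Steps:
t(k) = ⅑ + k/9 (t(k) = -(-1 - k)/9 = ⅑ + k/9)
D = 21 (D = -3 - 4*(-6) = -3 + 24 = 21)
(t(f) + D)*(-50) = ((⅑ + (⅑)*(-3)) + 21)*(-50) = ((⅑ - ⅓) + 21)*(-50) = (-2/9 + 21)*(-50) = (187/9)*(-50) = -9350/9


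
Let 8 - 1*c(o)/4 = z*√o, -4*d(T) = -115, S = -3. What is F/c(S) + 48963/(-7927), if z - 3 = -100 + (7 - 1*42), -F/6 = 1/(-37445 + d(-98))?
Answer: 9*(-53739014230*√3 + 3256907311*I)/(2372788910*(-2*I + 33*√3)) ≈ -6.1767 - 1.7509e-7*I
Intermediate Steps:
d(T) = 115/4 (d(T) = -¼*(-115) = 115/4)
F = 24/149665 (F = -6/(-37445 + 115/4) = -6/(-149665/4) = -6*(-4/149665) = 24/149665 ≈ 0.00016036)
z = -132 (z = 3 + (-100 + (7 - 1*42)) = 3 + (-100 + (7 - 42)) = 3 + (-100 - 35) = 3 - 135 = -132)
c(o) = 32 + 528*√o (c(o) = 32 - (-528)*√o = 32 + 528*√o)
F/c(S) + 48963/(-7927) = 24/(149665*(32 + 528*√(-3))) + 48963/(-7927) = 24/(149665*(32 + 528*(I*√3))) + 48963*(-1/7927) = 24/(149665*(32 + 528*I*√3)) - 48963/7927 = -48963/7927 + 24/(149665*(32 + 528*I*√3))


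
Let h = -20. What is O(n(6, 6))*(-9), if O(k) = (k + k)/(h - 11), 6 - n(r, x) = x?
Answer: 0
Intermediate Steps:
n(r, x) = 6 - x
O(k) = -2*k/31 (O(k) = (k + k)/(-20 - 11) = (2*k)/(-31) = (2*k)*(-1/31) = -2*k/31)
O(n(6, 6))*(-9) = -2*(6 - 1*6)/31*(-9) = -2*(6 - 6)/31*(-9) = -2/31*0*(-9) = 0*(-9) = 0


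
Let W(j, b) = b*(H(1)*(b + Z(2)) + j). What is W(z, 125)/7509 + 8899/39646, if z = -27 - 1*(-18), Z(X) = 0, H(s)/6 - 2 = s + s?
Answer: 4963156947/99233938 ≈ 50.015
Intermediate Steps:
H(s) = 12 + 12*s (H(s) = 12 + 6*(s + s) = 12 + 6*(2*s) = 12 + 12*s)
z = -9 (z = -27 + 18 = -9)
W(j, b) = b*(j + 24*b) (W(j, b) = b*((12 + 12*1)*(b + 0) + j) = b*((12 + 12)*b + j) = b*(24*b + j) = b*(j + 24*b))
W(z, 125)/7509 + 8899/39646 = (125*(-9 + 24*125))/7509 + 8899/39646 = (125*(-9 + 3000))*(1/7509) + 8899*(1/39646) = (125*2991)*(1/7509) + 8899/39646 = 373875*(1/7509) + 8899/39646 = 124625/2503 + 8899/39646 = 4963156947/99233938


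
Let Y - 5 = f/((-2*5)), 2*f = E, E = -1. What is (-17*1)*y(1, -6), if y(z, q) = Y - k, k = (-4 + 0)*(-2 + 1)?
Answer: -357/20 ≈ -17.850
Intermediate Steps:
f = -1/2 (f = (1/2)*(-1) = -1/2 ≈ -0.50000)
k = 4 (k = -4*(-1) = 4)
Y = 101/20 (Y = 5 - 1/(2*((-2*5))) = 5 - 1/2/(-10) = 5 - 1/2*(-1/10) = 5 + 1/20 = 101/20 ≈ 5.0500)
y(z, q) = 21/20 (y(z, q) = 101/20 - 1*4 = 101/20 - 4 = 21/20)
(-17*1)*y(1, -6) = -17*1*(21/20) = -17*21/20 = -357/20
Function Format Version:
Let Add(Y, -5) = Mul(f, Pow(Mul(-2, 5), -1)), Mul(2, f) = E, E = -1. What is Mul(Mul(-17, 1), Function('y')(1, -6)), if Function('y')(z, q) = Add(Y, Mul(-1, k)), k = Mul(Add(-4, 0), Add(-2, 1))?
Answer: Rational(-357, 20) ≈ -17.850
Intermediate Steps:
f = Rational(-1, 2) (f = Mul(Rational(1, 2), -1) = Rational(-1, 2) ≈ -0.50000)
k = 4 (k = Mul(-4, -1) = 4)
Y = Rational(101, 20) (Y = Add(5, Mul(Rational(-1, 2), Pow(Mul(-2, 5), -1))) = Add(5, Mul(Rational(-1, 2), Pow(-10, -1))) = Add(5, Mul(Rational(-1, 2), Rational(-1, 10))) = Add(5, Rational(1, 20)) = Rational(101, 20) ≈ 5.0500)
Function('y')(z, q) = Rational(21, 20) (Function('y')(z, q) = Add(Rational(101, 20), Mul(-1, 4)) = Add(Rational(101, 20), -4) = Rational(21, 20))
Mul(Mul(-17, 1), Function('y')(1, -6)) = Mul(Mul(-17, 1), Rational(21, 20)) = Mul(-17, Rational(21, 20)) = Rational(-357, 20)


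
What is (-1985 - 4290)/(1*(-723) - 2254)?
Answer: 6275/2977 ≈ 2.1078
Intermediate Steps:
(-1985 - 4290)/(1*(-723) - 2254) = -6275/(-723 - 2254) = -6275/(-2977) = -6275*(-1/2977) = 6275/2977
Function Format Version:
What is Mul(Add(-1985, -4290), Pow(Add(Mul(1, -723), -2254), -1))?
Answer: Rational(6275, 2977) ≈ 2.1078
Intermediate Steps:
Mul(Add(-1985, -4290), Pow(Add(Mul(1, -723), -2254), -1)) = Mul(-6275, Pow(Add(-723, -2254), -1)) = Mul(-6275, Pow(-2977, -1)) = Mul(-6275, Rational(-1, 2977)) = Rational(6275, 2977)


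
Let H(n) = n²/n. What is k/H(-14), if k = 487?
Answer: -487/14 ≈ -34.786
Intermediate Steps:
H(n) = n
k/H(-14) = 487/(-14) = 487*(-1/14) = -487/14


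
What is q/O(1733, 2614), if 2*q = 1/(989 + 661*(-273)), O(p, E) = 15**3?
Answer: -1/1211382000 ≈ -8.2550e-10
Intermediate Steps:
O(p, E) = 3375
q = -1/358928 (q = 1/(2*(989 + 661*(-273))) = 1/(2*(989 - 180453)) = (1/2)/(-179464) = (1/2)*(-1/179464) = -1/358928 ≈ -2.7861e-6)
q/O(1733, 2614) = -1/358928/3375 = -1/358928*1/3375 = -1/1211382000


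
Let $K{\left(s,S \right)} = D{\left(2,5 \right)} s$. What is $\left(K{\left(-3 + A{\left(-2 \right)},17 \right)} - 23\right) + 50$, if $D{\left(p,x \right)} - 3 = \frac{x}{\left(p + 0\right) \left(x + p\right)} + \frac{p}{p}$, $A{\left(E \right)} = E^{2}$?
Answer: $\frac{439}{14} \approx 31.357$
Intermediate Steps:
$D{\left(p,x \right)} = 4 + \frac{x}{p \left(p + x\right)}$ ($D{\left(p,x \right)} = 3 + \left(\frac{x}{\left(p + 0\right) \left(x + p\right)} + \frac{p}{p}\right) = 3 + \left(\frac{x}{p \left(p + x\right)} + 1\right) = 3 + \left(1 + \frac{x}{p \left(p + x\right)}\right) = 4 + \frac{x}{p \left(p + x\right)}$)
$K{\left(s,S \right)} = \frac{61 s}{14}$ ($K{\left(s,S \right)} = \frac{5 + 4 \cdot 2^{2} + 4 \cdot 2 \cdot 5}{2 \left(2 + 5\right)} s = \frac{5 + 4 \cdot 4 + 40}{2 \cdot 7} s = \frac{1}{2} \cdot \frac{1}{7} \left(5 + 16 + 40\right) s = \frac{1}{2} \cdot \frac{1}{7} \cdot 61 s = \frac{61 s}{14}$)
$\left(K{\left(-3 + A{\left(-2 \right)},17 \right)} - 23\right) + 50 = \left(\frac{61 \left(-3 + \left(-2\right)^{2}\right)}{14} - 23\right) + 50 = \left(\frac{61 \left(-3 + 4\right)}{14} - 23\right) + 50 = \left(\frac{61}{14} \cdot 1 - 23\right) + 50 = \left(\frac{61}{14} - 23\right) + 50 = - \frac{261}{14} + 50 = \frac{439}{14}$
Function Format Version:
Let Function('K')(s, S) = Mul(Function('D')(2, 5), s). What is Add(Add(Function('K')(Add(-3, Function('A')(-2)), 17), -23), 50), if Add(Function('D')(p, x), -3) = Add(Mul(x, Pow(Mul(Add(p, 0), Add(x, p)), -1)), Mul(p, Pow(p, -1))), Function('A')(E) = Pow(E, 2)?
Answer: Rational(439, 14) ≈ 31.357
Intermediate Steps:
Function('D')(p, x) = Add(4, Mul(x, Pow(p, -1), Pow(Add(p, x), -1))) (Function('D')(p, x) = Add(3, Add(Mul(x, Pow(Mul(Add(p, 0), Add(x, p)), -1)), Mul(p, Pow(p, -1)))) = Add(3, Add(Mul(x, Pow(Mul(p, Add(p, x)), -1)), 1)) = Add(3, Add(Mul(x, Mul(Pow(p, -1), Pow(Add(p, x), -1))), 1)) = Add(3, Add(Mul(x, Pow(p, -1), Pow(Add(p, x), -1)), 1)) = Add(3, Add(1, Mul(x, Pow(p, -1), Pow(Add(p, x), -1)))) = Add(4, Mul(x, Pow(p, -1), Pow(Add(p, x), -1))))
Function('K')(s, S) = Mul(Rational(61, 14), s) (Function('K')(s, S) = Mul(Mul(Pow(2, -1), Pow(Add(2, 5), -1), Add(5, Mul(4, Pow(2, 2)), Mul(4, 2, 5))), s) = Mul(Mul(Rational(1, 2), Pow(7, -1), Add(5, Mul(4, 4), 40)), s) = Mul(Mul(Rational(1, 2), Rational(1, 7), Add(5, 16, 40)), s) = Mul(Mul(Rational(1, 2), Rational(1, 7), 61), s) = Mul(Rational(61, 14), s))
Add(Add(Function('K')(Add(-3, Function('A')(-2)), 17), -23), 50) = Add(Add(Mul(Rational(61, 14), Add(-3, Pow(-2, 2))), -23), 50) = Add(Add(Mul(Rational(61, 14), Add(-3, 4)), -23), 50) = Add(Add(Mul(Rational(61, 14), 1), -23), 50) = Add(Add(Rational(61, 14), -23), 50) = Add(Rational(-261, 14), 50) = Rational(439, 14)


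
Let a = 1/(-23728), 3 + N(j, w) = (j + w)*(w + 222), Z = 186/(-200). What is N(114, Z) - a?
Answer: 92662974673/3707500 ≈ 24993.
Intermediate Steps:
Z = -93/100 (Z = 186*(-1/200) = -93/100 ≈ -0.93000)
N(j, w) = -3 + (222 + w)*(j + w) (N(j, w) = -3 + (j + w)*(w + 222) = -3 + (j + w)*(222 + w) = -3 + (222 + w)*(j + w))
a = -1/23728 ≈ -4.2144e-5
N(114, Z) - a = (-3 + (-93/100)**2 + 222*114 + 222*(-93/100) + 114*(-93/100)) - 1*(-1/23728) = (-3 + 8649/10000 + 25308 - 10323/50 - 5301/50) + 1/23728 = 249933849/10000 + 1/23728 = 92662974673/3707500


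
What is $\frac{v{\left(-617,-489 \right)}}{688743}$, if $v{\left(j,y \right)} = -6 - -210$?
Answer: $\frac{68}{229581} \approx 0.00029619$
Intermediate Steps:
$v{\left(j,y \right)} = 204$ ($v{\left(j,y \right)} = -6 + 210 = 204$)
$\frac{v{\left(-617,-489 \right)}}{688743} = \frac{204}{688743} = 204 \cdot \frac{1}{688743} = \frac{68}{229581}$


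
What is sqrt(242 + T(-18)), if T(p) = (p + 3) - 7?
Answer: 2*sqrt(55) ≈ 14.832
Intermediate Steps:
T(p) = -4 + p (T(p) = (3 + p) - 7 = -4 + p)
sqrt(242 + T(-18)) = sqrt(242 + (-4 - 18)) = sqrt(242 - 22) = sqrt(220) = 2*sqrt(55)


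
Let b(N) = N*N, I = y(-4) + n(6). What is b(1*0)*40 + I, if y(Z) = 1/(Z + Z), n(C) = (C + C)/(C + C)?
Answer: 7/8 ≈ 0.87500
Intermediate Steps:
n(C) = 1 (n(C) = (2*C)/((2*C)) = (2*C)*(1/(2*C)) = 1)
y(Z) = 1/(2*Z)
I = 7/8 (I = (½)/(-4) + 1 = (½)*(-¼) + 1 = -⅛ + 1 = 7/8 ≈ 0.87500)
b(N) = N²
b(1*0)*40 + I = (1*0)²*40 + 7/8 = 0²*40 + 7/8 = 0*40 + 7/8 = 0 + 7/8 = 7/8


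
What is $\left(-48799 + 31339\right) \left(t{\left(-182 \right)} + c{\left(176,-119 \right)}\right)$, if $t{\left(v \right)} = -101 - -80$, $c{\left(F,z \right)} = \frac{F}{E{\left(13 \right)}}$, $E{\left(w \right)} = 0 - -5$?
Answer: $-247932$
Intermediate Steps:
$E{\left(w \right)} = 5$ ($E{\left(w \right)} = 0 + 5 = 5$)
$c{\left(F,z \right)} = \frac{F}{5}$
$t{\left(v \right)} = -21$ ($t{\left(v \right)} = -101 + 80 = -21$)
$\left(-48799 + 31339\right) \left(t{\left(-182 \right)} + c{\left(176,-119 \right)}\right) = \left(-48799 + 31339\right) \left(-21 + \frac{1}{5} \cdot 176\right) = - 17460 \left(-21 + \frac{176}{5}\right) = \left(-17460\right) \frac{71}{5} = -247932$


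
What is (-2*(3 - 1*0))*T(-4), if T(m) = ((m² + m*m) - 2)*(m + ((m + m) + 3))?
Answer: 1620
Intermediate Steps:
T(m) = (-2 + 2*m²)*(3 + 3*m) (T(m) = ((m² + m²) - 2)*(m + (2*m + 3)) = (2*m² - 2)*(m + (3 + 2*m)) = (-2 + 2*m²)*(3 + 3*m))
(-2*(3 - 1*0))*T(-4) = (-2*(3 - 1*0))*(-6 - 6*(-4) + 6*(-4)² + 6*(-4)³) = (-2*(3 + 0))*(-6 + 24 + 6*16 + 6*(-64)) = (-2*3)*(-6 + 24 + 96 - 384) = -6*(-270) = 1620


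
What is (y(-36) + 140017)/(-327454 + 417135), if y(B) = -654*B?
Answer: 163561/89681 ≈ 1.8238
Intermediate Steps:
(y(-36) + 140017)/(-327454 + 417135) = (-654*(-36) + 140017)/(-327454 + 417135) = (23544 + 140017)/89681 = 163561*(1/89681) = 163561/89681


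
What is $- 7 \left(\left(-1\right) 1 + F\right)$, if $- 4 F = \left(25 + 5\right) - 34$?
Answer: $0$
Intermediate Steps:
$F = 1$ ($F = - \frac{\left(25 + 5\right) - 34}{4} = - \frac{30 - 34}{4} = \left(- \frac{1}{4}\right) \left(-4\right) = 1$)
$- 7 \left(\left(-1\right) 1 + F\right) = - 7 \left(\left(-1\right) 1 + 1\right) = - 7 \left(-1 + 1\right) = \left(-7\right) 0 = 0$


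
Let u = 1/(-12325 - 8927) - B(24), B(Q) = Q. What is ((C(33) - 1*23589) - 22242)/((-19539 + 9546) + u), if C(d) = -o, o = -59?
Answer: 972746544/212881285 ≈ 4.5694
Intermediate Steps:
C(d) = 59 (C(d) = -1*(-59) = 59)
u = -510049/21252 (u = 1/(-12325 - 8927) - 1*24 = 1/(-21252) - 24 = -1/21252 - 24 = -510049/21252 ≈ -24.000)
((C(33) - 1*23589) - 22242)/((-19539 + 9546) + u) = ((59 - 1*23589) - 22242)/((-19539 + 9546) - 510049/21252) = ((59 - 23589) - 22242)/(-9993 - 510049/21252) = (-23530 - 22242)/(-212881285/21252) = -45772*(-21252/212881285) = 972746544/212881285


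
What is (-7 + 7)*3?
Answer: 0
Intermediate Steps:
(-7 + 7)*3 = 0*3 = 0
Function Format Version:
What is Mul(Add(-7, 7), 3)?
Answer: 0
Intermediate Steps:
Mul(Add(-7, 7), 3) = Mul(0, 3) = 0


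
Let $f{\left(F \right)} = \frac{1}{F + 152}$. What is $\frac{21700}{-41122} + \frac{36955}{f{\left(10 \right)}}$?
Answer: $\frac{123092733460}{20561} \approx 5.9867 \cdot 10^{6}$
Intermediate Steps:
$f{\left(F \right)} = \frac{1}{152 + F}$
$\frac{21700}{-41122} + \frac{36955}{f{\left(10 \right)}} = \frac{21700}{-41122} + \frac{36955}{\frac{1}{152 + 10}} = 21700 \left(- \frac{1}{41122}\right) + \frac{36955}{\frac{1}{162}} = - \frac{10850}{20561} + 36955 \frac{1}{\frac{1}{162}} = - \frac{10850}{20561} + 36955 \cdot 162 = - \frac{10850}{20561} + 5986710 = \frac{123092733460}{20561}$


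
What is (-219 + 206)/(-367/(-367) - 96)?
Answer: 13/95 ≈ 0.13684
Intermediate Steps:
(-219 + 206)/(-367/(-367) - 96) = -13/(-367*(-1/367) - 96) = -13/(1 - 96) = -13/(-95) = -13*(-1/95) = 13/95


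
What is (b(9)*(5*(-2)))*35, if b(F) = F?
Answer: -3150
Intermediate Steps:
(b(9)*(5*(-2)))*35 = (9*(5*(-2)))*35 = (9*(-10))*35 = -90*35 = -3150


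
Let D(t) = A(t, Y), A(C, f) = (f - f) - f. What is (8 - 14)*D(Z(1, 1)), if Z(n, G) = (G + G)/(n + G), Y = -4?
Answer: -24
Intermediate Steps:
Z(n, G) = 2*G/(G + n) (Z(n, G) = (2*G)/(G + n) = 2*G/(G + n))
A(C, f) = -f (A(C, f) = 0 - f = -f)
D(t) = 4 (D(t) = -1*(-4) = 4)
(8 - 14)*D(Z(1, 1)) = (8 - 14)*4 = -6*4 = -24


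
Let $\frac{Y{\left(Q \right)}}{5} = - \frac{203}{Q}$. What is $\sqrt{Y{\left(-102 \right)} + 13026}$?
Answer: $\frac{\sqrt{135626034}}{102} \approx 114.18$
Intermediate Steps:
$Y{\left(Q \right)} = - \frac{1015}{Q}$ ($Y{\left(Q \right)} = 5 \left(- \frac{203}{Q}\right) = - \frac{1015}{Q}$)
$\sqrt{Y{\left(-102 \right)} + 13026} = \sqrt{- \frac{1015}{-102} + 13026} = \sqrt{\left(-1015\right) \left(- \frac{1}{102}\right) + 13026} = \sqrt{\frac{1015}{102} + 13026} = \sqrt{\frac{1329667}{102}} = \frac{\sqrt{135626034}}{102}$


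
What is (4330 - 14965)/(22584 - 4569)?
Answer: -709/1201 ≈ -0.59034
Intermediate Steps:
(4330 - 14965)/(22584 - 4569) = -10635/18015 = -10635*1/18015 = -709/1201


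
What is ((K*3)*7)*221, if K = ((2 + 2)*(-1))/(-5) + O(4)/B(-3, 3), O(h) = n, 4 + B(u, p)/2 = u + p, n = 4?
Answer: 13923/10 ≈ 1392.3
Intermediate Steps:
B(u, p) = -8 + 2*p + 2*u (B(u, p) = -8 + 2*(u + p) = -8 + 2*(p + u) = -8 + (2*p + 2*u) = -8 + 2*p + 2*u)
O(h) = 4
K = 3/10 (K = ((2 + 2)*(-1))/(-5) + 4/(-8 + 2*3 + 2*(-3)) = (4*(-1))*(-1/5) + 4/(-8 + 6 - 6) = -4*(-1/5) + 4/(-8) = 4/5 + 4*(-1/8) = 4/5 - 1/2 = 3/10 ≈ 0.30000)
((K*3)*7)*221 = (((3/10)*3)*7)*221 = ((9/10)*7)*221 = (63/10)*221 = 13923/10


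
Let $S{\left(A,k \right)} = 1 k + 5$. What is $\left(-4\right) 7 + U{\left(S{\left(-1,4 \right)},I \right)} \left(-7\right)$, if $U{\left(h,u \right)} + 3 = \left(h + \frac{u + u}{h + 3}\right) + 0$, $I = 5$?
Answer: $- \frac{455}{6} \approx -75.833$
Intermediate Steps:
$S{\left(A,k \right)} = 5 + k$ ($S{\left(A,k \right)} = k + 5 = 5 + k$)
$U{\left(h,u \right)} = -3 + h + \frac{2 u}{3 + h}$ ($U{\left(h,u \right)} = -3 + \left(\left(h + \frac{u + u}{h + 3}\right) + 0\right) = -3 + \left(\left(h + \frac{2 u}{3 + h}\right) + 0\right) = -3 + \left(h + \frac{2 u}{3 + h}\right) = -3 + h + \frac{2 u}{3 + h}$)
$\left(-4\right) 7 + U{\left(S{\left(-1,4 \right)},I \right)} \left(-7\right) = \left(-4\right) 7 + \frac{-9 + \left(5 + 4\right)^{2} + 2 \cdot 5}{3 + \left(5 + 4\right)} \left(-7\right) = -28 + \frac{-9 + 9^{2} + 10}{3 + 9} \left(-7\right) = -28 + \frac{-9 + 81 + 10}{12} \left(-7\right) = -28 + \frac{1}{12} \cdot 82 \left(-7\right) = -28 + \frac{41}{6} \left(-7\right) = -28 - \frac{287}{6} = - \frac{455}{6}$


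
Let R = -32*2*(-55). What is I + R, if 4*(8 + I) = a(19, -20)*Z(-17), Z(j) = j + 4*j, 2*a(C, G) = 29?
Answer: 25631/8 ≈ 3203.9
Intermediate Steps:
a(C, G) = 29/2 (a(C, G) = (½)*29 = 29/2)
Z(j) = 5*j
I = -2529/8 (I = -8 + (29*(5*(-17))/2)/4 = -8 + ((29/2)*(-85))/4 = -8 + (¼)*(-2465/2) = -8 - 2465/8 = -2529/8 ≈ -316.13)
R = 3520 (R = -64*(-55) = 3520)
I + R = -2529/8 + 3520 = 25631/8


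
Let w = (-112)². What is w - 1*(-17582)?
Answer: 30126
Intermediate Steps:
w = 12544
w - 1*(-17582) = 12544 - 1*(-17582) = 12544 + 17582 = 30126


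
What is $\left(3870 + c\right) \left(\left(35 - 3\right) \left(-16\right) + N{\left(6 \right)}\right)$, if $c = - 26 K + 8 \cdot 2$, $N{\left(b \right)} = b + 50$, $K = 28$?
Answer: $-1440048$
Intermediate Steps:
$N{\left(b \right)} = 50 + b$
$c = -712$ ($c = \left(-26\right) 28 + 8 \cdot 2 = -728 + 16 = -712$)
$\left(3870 + c\right) \left(\left(35 - 3\right) \left(-16\right) + N{\left(6 \right)}\right) = \left(3870 - 712\right) \left(\left(35 - 3\right) \left(-16\right) + \left(50 + 6\right)\right) = 3158 \left(32 \left(-16\right) + 56\right) = 3158 \left(-512 + 56\right) = 3158 \left(-456\right) = -1440048$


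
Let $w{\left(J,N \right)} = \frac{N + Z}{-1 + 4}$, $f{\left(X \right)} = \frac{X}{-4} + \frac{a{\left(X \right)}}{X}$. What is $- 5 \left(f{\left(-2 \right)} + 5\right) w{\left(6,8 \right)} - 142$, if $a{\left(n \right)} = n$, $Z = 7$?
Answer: $- \frac{609}{2} \approx -304.5$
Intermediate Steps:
$f{\left(X \right)} = 1 - \frac{X}{4}$ ($f{\left(X \right)} = \frac{X}{-4} + \frac{X}{X} = X \left(- \frac{1}{4}\right) + 1 = - \frac{X}{4} + 1 = 1 - \frac{X}{4}$)
$w{\left(J,N \right)} = \frac{7}{3} + \frac{N}{3}$ ($w{\left(J,N \right)} = \frac{N + 7}{-1 + 4} = \frac{7 + N}{3} = \left(7 + N\right) \frac{1}{3} = \frac{7}{3} + \frac{N}{3}$)
$- 5 \left(f{\left(-2 \right)} + 5\right) w{\left(6,8 \right)} - 142 = - 5 \left(\left(1 - - \frac{1}{2}\right) + 5\right) \left(\frac{7}{3} + \frac{1}{3} \cdot 8\right) - 142 = - 5 \left(\left(1 + \frac{1}{2}\right) + 5\right) \left(\frac{7}{3} + \frac{8}{3}\right) - 142 = - 5 \left(\frac{3}{2} + 5\right) 5 - 142 = \left(-5\right) \frac{13}{2} \cdot 5 - 142 = \left(- \frac{65}{2}\right) 5 - 142 = - \frac{325}{2} - 142 = - \frac{609}{2}$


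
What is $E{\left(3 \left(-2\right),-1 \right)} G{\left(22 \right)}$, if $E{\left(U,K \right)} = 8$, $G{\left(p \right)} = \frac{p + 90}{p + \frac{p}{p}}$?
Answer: $\frac{896}{23} \approx 38.957$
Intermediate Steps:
$G{\left(p \right)} = \frac{90 + p}{1 + p}$ ($G{\left(p \right)} = \frac{90 + p}{p + 1} = \frac{90 + p}{1 + p}$)
$E{\left(3 \left(-2\right),-1 \right)} G{\left(22 \right)} = 8 \frac{90 + 22}{1 + 22} = 8 \cdot \frac{1}{23} \cdot 112 = 8 \cdot \frac{112}{23} = \frac{896}{23}$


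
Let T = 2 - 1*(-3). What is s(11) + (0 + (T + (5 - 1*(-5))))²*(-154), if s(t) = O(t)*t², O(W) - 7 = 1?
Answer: -33682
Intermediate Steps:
O(W) = 8 (O(W) = 7 + 1 = 8)
s(t) = 8*t²
T = 5 (T = 2 + 3 = 5)
s(11) + (0 + (T + (5 - 1*(-5))))²*(-154) = 8*11² + (0 + (5 + (5 - 1*(-5))))²*(-154) = 8*121 + (0 + (5 + (5 + 5)))²*(-154) = 968 + (0 + (5 + 10))²*(-154) = 968 + (0 + 15)²*(-154) = 968 + 15²*(-154) = 968 + 225*(-154) = 968 - 34650 = -33682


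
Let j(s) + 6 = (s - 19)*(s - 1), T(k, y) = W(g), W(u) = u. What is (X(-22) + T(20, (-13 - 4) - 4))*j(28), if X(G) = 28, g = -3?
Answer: 5925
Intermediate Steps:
T(k, y) = -3
j(s) = -6 + (-1 + s)*(-19 + s) (j(s) = -6 + (s - 19)*(s - 1) = -6 + (-19 + s)*(-1 + s) = -6 + (-1 + s)*(-19 + s))
(X(-22) + T(20, (-13 - 4) - 4))*j(28) = (28 - 3)*(13 + 28² - 20*28) = 25*(13 + 784 - 560) = 25*237 = 5925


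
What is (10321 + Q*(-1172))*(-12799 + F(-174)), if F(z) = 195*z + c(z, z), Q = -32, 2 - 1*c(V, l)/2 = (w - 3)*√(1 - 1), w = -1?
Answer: -2234623125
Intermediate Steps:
c(V, l) = 4 (c(V, l) = 4 - 2*(-1 - 3)*√(1 - 1) = 4 - (-8)*√0 = 4 - (-8)*0 = 4 - 2*0 = 4 + 0 = 4)
F(z) = 4 + 195*z (F(z) = 195*z + 4 = 4 + 195*z)
(10321 + Q*(-1172))*(-12799 + F(-174)) = (10321 - 32*(-1172))*(-12799 + (4 + 195*(-174))) = (10321 + 37504)*(-12799 + (4 - 33930)) = 47825*(-12799 - 33926) = 47825*(-46725) = -2234623125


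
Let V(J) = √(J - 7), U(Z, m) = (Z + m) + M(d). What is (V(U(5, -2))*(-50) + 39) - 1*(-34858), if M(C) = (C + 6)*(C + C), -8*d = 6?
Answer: 34897 - 25*I*√190/2 ≈ 34897.0 - 172.3*I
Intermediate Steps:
d = -¾ (d = -⅛*6 = -¾ ≈ -0.75000)
M(C) = 2*C*(6 + C) (M(C) = (6 + C)*(2*C) = 2*C*(6 + C))
U(Z, m) = -63/8 + Z + m (U(Z, m) = (Z + m) + 2*(-¾)*(6 - ¾) = (Z + m) + 2*(-¾)*(21/4) = (Z + m) - 63/8 = -63/8 + Z + m)
V(J) = √(-7 + J)
(V(U(5, -2))*(-50) + 39) - 1*(-34858) = (√(-7 + (-63/8 + 5 - 2))*(-50) + 39) - 1*(-34858) = (√(-7 - 39/8)*(-50) + 39) + 34858 = (√(-95/8)*(-50) + 39) + 34858 = ((I*√190/4)*(-50) + 39) + 34858 = (-25*I*√190/2 + 39) + 34858 = (39 - 25*I*√190/2) + 34858 = 34897 - 25*I*√190/2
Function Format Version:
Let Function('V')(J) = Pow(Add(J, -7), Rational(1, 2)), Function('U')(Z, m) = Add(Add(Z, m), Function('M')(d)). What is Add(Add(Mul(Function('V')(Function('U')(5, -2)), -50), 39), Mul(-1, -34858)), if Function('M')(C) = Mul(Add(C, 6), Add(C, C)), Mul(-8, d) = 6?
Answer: Add(34897, Mul(Rational(-25, 2), I, Pow(190, Rational(1, 2)))) ≈ Add(34897., Mul(-172.30, I))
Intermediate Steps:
d = Rational(-3, 4) (d = Mul(Rational(-1, 8), 6) = Rational(-3, 4) ≈ -0.75000)
Function('M')(C) = Mul(2, C, Add(6, C)) (Function('M')(C) = Mul(Add(6, C), Mul(2, C)) = Mul(2, C, Add(6, C)))
Function('U')(Z, m) = Add(Rational(-63, 8), Z, m) (Function('U')(Z, m) = Add(Add(Z, m), Mul(2, Rational(-3, 4), Add(6, Rational(-3, 4)))) = Add(Add(Z, m), Mul(2, Rational(-3, 4), Rational(21, 4))) = Add(Add(Z, m), Rational(-63, 8)) = Add(Rational(-63, 8), Z, m))
Function('V')(J) = Pow(Add(-7, J), Rational(1, 2))
Add(Add(Mul(Function('V')(Function('U')(5, -2)), -50), 39), Mul(-1, -34858)) = Add(Add(Mul(Pow(Add(-7, Add(Rational(-63, 8), 5, -2)), Rational(1, 2)), -50), 39), Mul(-1, -34858)) = Add(Add(Mul(Pow(Add(-7, Rational(-39, 8)), Rational(1, 2)), -50), 39), 34858) = Add(Add(Mul(Pow(Rational(-95, 8), Rational(1, 2)), -50), 39), 34858) = Add(Add(Mul(Mul(Rational(1, 4), I, Pow(190, Rational(1, 2))), -50), 39), 34858) = Add(Add(Mul(Rational(-25, 2), I, Pow(190, Rational(1, 2))), 39), 34858) = Add(Add(39, Mul(Rational(-25, 2), I, Pow(190, Rational(1, 2)))), 34858) = Add(34897, Mul(Rational(-25, 2), I, Pow(190, Rational(1, 2))))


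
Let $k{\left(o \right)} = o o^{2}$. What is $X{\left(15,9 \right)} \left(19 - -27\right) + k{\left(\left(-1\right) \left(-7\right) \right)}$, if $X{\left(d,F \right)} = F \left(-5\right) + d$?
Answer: $-1037$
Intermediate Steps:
$X{\left(d,F \right)} = d - 5 F$ ($X{\left(d,F \right)} = - 5 F + d = d - 5 F$)
$k{\left(o \right)} = o^{3}$
$X{\left(15,9 \right)} \left(19 - -27\right) + k{\left(\left(-1\right) \left(-7\right) \right)} = \left(15 - 45\right) \left(19 - -27\right) + \left(\left(-1\right) \left(-7\right)\right)^{3} = \left(15 - 45\right) \left(19 + 27\right) + 7^{3} = \left(-30\right) 46 + 343 = -1380 + 343 = -1037$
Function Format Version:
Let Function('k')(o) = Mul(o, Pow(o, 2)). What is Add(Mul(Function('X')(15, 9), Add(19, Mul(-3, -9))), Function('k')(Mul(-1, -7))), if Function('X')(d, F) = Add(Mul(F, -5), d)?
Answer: -1037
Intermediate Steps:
Function('X')(d, F) = Add(d, Mul(-5, F)) (Function('X')(d, F) = Add(Mul(-5, F), d) = Add(d, Mul(-5, F)))
Function('k')(o) = Pow(o, 3)
Add(Mul(Function('X')(15, 9), Add(19, Mul(-3, -9))), Function('k')(Mul(-1, -7))) = Add(Mul(Add(15, Mul(-5, 9)), Add(19, Mul(-3, -9))), Pow(Mul(-1, -7), 3)) = Add(Mul(Add(15, -45), Add(19, 27)), Pow(7, 3)) = Add(Mul(-30, 46), 343) = Add(-1380, 343) = -1037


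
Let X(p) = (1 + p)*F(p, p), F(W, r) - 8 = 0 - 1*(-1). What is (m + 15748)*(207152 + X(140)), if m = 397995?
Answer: 86232729803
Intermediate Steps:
F(W, r) = 9 (F(W, r) = 8 + (0 - 1*(-1)) = 8 + (0 + 1) = 8 + 1 = 9)
X(p) = 9 + 9*p (X(p) = (1 + p)*9 = 9 + 9*p)
(m + 15748)*(207152 + X(140)) = (397995 + 15748)*(207152 + (9 + 9*140)) = 413743*(207152 + (9 + 1260)) = 413743*(207152 + 1269) = 413743*208421 = 86232729803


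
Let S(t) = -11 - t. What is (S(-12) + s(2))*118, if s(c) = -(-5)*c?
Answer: 1298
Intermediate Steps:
s(c) = 5*c
(S(-12) + s(2))*118 = ((-11 - 1*(-12)) + 5*2)*118 = ((-11 + 12) + 10)*118 = (1 + 10)*118 = 11*118 = 1298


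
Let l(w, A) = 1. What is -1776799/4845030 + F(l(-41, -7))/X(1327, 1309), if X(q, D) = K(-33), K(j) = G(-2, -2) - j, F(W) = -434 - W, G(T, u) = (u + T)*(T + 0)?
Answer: -2180436809/198646230 ≈ -10.976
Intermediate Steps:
G(T, u) = T*(T + u) (G(T, u) = (T + u)*T = T*(T + u))
K(j) = 8 - j (K(j) = -2*(-2 - 2) - j = -2*(-4) - j = 8 - j)
X(q, D) = 41 (X(q, D) = 8 - 1*(-33) = 8 + 33 = 41)
-1776799/4845030 + F(l(-41, -7))/X(1327, 1309) = -1776799/4845030 + (-434 - 1*1)/41 = -1776799*1/4845030 + (-434 - 1)*(1/41) = -1776799/4845030 - 435*1/41 = -1776799/4845030 - 435/41 = -2180436809/198646230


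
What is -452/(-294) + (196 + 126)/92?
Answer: 1481/294 ≈ 5.0374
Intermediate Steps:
-452/(-294) + (196 + 126)/92 = -452*(-1/294) + 322*(1/92) = 226/147 + 7/2 = 1481/294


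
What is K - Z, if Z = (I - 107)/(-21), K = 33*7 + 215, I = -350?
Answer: 8909/21 ≈ 424.24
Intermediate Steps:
K = 446 (K = 231 + 215 = 446)
Z = 457/21 (Z = (-350 - 107)/(-21) = -457*(-1/21) = 457/21 ≈ 21.762)
K - Z = 446 - 1*457/21 = 446 - 457/21 = 8909/21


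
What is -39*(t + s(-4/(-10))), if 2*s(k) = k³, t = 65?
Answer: -317031/125 ≈ -2536.2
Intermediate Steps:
s(k) = k³/2
-39*(t + s(-4/(-10))) = -39*(65 + (-4/(-10))³/2) = -39*(65 + (-4*(-⅒))³/2) = -39*(65 + (⅖)³/2) = -39*(65 + (½)*(8/125)) = -39*(65 + 4/125) = -39*8129/125 = -317031/125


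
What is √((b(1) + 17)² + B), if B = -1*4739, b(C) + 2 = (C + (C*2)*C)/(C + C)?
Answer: I*√17867/2 ≈ 66.834*I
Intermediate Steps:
b(C) = -2 + (C + 2*C²)/(2*C) (b(C) = -2 + (C + (C*2)*C)/(C + C) = -2 + (C + (2*C)*C)/((2*C)) = -2 + (C + 2*C²)*(1/(2*C)) = -2 + (C + 2*C²)/(2*C))
B = -4739
√((b(1) + 17)² + B) = √(((-3/2 + 1) + 17)² - 4739) = √((-½ + 17)² - 4739) = √((33/2)² - 4739) = √(1089/4 - 4739) = √(-17867/4) = I*√17867/2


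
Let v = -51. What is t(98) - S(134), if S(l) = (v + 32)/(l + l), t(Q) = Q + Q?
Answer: 52547/268 ≈ 196.07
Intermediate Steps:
t(Q) = 2*Q
S(l) = -19/(2*l) (S(l) = (-51 + 32)/(l + l) = -19*1/(2*l) = -19/(2*l))
t(98) - S(134) = 2*98 - (-19)/(2*134) = 196 - (-19)/(2*134) = 196 - 1*(-19/268) = 196 + 19/268 = 52547/268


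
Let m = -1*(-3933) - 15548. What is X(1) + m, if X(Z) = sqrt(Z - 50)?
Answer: -11615 + 7*I ≈ -11615.0 + 7.0*I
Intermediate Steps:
X(Z) = sqrt(-50 + Z)
m = -11615 (m = 3933 - 15548 = -11615)
X(1) + m = sqrt(-50 + 1) - 11615 = sqrt(-49) - 11615 = 7*I - 11615 = -11615 + 7*I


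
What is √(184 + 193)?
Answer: √377 ≈ 19.416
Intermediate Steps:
√(184 + 193) = √377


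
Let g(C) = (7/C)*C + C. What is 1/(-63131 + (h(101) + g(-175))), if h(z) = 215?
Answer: -1/63084 ≈ -1.5852e-5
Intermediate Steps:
g(C) = 7 + C
1/(-63131 + (h(101) + g(-175))) = 1/(-63131 + (215 + (7 - 175))) = 1/(-63131 + (215 - 168)) = 1/(-63131 + 47) = 1/(-63084) = -1/63084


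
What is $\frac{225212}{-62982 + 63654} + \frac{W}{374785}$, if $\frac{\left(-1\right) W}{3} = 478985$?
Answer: $\frac{4172022283}{12592776} \approx 331.3$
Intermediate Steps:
$W = -1436955$ ($W = \left(-3\right) 478985 = -1436955$)
$\frac{225212}{-62982 + 63654} + \frac{W}{374785} = \frac{225212}{-62982 + 63654} - \frac{1436955}{374785} = \frac{225212}{672} - \frac{287391}{74957} = 225212 \cdot \frac{1}{672} - \frac{287391}{74957} = \frac{56303}{168} - \frac{287391}{74957} = \frac{4172022283}{12592776}$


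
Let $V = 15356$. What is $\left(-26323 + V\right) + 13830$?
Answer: $2863$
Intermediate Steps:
$\left(-26323 + V\right) + 13830 = \left(-26323 + 15356\right) + 13830 = -10967 + 13830 = 2863$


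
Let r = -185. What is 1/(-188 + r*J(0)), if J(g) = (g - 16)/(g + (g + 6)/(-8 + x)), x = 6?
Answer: -3/3524 ≈ -0.00085131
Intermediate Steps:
J(g) = (-16 + g)/(-3 + g/2) (J(g) = (g - 16)/(g + (g + 6)/(-8 + 6)) = (-16 + g)/(g + (6 + g)/(-2)) = (-16 + g)/(g + (6 + g)*(-½)) = (-16 + g)/(g + (-3 - g/2)) = (-16 + g)/(-3 + g/2))
1/(-188 + r*J(0)) = 1/(-188 - 370*(16 - 1*0)/(6 - 1*0)) = 1/(-188 - 370*(16 + 0)/(6 + 0)) = 1/(-188 - 370*16/6) = 1/(-188 - 185*16/3) = 1/(-188 - 2960/3) = 1/(-3524/3) = -3/3524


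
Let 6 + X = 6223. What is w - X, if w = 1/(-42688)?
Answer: -265391297/42688 ≈ -6217.0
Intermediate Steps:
w = -1/42688 ≈ -2.3426e-5
X = 6217 (X = -6 + 6223 = 6217)
w - X = -1/42688 - 1*6217 = -1/42688 - 6217 = -265391297/42688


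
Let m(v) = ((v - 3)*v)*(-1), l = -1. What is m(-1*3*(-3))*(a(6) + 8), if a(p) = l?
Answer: -378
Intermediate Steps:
a(p) = -1
m(v) = -v*(-3 + v) (m(v) = ((-3 + v)*v)*(-1) = (v*(-3 + v))*(-1) = -v*(-3 + v))
m(-1*3*(-3))*(a(6) + 8) = ((-1*3*(-3))*(3 - (-1*3)*(-3)))*(-1 + 8) = ((-3*(-3))*(3 - (-3)*(-3)))*7 = (9*(3 - 1*9))*7 = (9*(3 - 9))*7 = (9*(-6))*7 = -54*7 = -378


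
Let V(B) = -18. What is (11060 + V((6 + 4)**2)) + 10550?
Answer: 21592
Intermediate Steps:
(11060 + V((6 + 4)**2)) + 10550 = (11060 - 18) + 10550 = 11042 + 10550 = 21592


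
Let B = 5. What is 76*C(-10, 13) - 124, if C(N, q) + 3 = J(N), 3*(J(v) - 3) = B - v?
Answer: 256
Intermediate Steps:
J(v) = 14/3 - v/3 (J(v) = 3 + (5 - v)/3 = 3 + (5/3 - v/3) = 14/3 - v/3)
C(N, q) = 5/3 - N/3 (C(N, q) = -3 + (14/3 - N/3) = 5/3 - N/3)
76*C(-10, 13) - 124 = 76*(5/3 - ⅓*(-10)) - 124 = 76*(5/3 + 10/3) - 124 = 76*5 - 124 = 380 - 124 = 256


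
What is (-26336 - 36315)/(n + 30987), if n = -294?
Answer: -62651/30693 ≈ -2.0412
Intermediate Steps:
(-26336 - 36315)/(n + 30987) = (-26336 - 36315)/(-294 + 30987) = -62651/30693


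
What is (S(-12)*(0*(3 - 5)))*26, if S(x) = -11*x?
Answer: 0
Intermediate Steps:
(S(-12)*(0*(3 - 5)))*26 = ((-11*(-12))*(0*(3 - 5)))*26 = (132*(0*(-2)))*26 = (132*0)*26 = 0*26 = 0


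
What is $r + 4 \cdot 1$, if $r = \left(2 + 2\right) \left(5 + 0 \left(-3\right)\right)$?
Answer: $24$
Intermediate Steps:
$r = 20$ ($r = 4 \left(5 + 0\right) = 4 \cdot 5 = 20$)
$r + 4 \cdot 1 = 20 + 4 \cdot 1 = 20 + 4 = 24$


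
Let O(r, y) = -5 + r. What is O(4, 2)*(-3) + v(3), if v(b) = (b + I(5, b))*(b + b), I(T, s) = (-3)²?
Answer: 75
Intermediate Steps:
I(T, s) = 9
v(b) = 2*b*(9 + b) (v(b) = (b + 9)*(b + b) = (9 + b)*(2*b) = 2*b*(9 + b))
O(4, 2)*(-3) + v(3) = (-5 + 4)*(-3) + 2*3*(9 + 3) = -1*(-3) + 2*3*12 = 3 + 72 = 75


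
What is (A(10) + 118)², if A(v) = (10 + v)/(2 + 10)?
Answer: 128881/9 ≈ 14320.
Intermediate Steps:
A(v) = ⅚ + v/12 (A(v) = (10 + v)/12 = (10 + v)*(1/12) = ⅚ + v/12)
(A(10) + 118)² = ((⅚ + (1/12)*10) + 118)² = ((⅚ + ⅚) + 118)² = (5/3 + 118)² = (359/3)² = 128881/9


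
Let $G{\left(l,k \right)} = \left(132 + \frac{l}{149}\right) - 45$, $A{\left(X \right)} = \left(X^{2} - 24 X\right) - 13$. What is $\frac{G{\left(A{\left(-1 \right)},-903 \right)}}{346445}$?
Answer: $\frac{2595}{10324061} \approx 0.00025135$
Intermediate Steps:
$A{\left(X \right)} = -13 + X^{2} - 24 X$
$G{\left(l,k \right)} = 87 + \frac{l}{149}$ ($G{\left(l,k \right)} = \left(132 + l \frac{1}{149}\right) - 45 = \left(132 + \frac{l}{149}\right) - 45 = 87 + \frac{l}{149}$)
$\frac{G{\left(A{\left(-1 \right)},-903 \right)}}{346445} = \frac{87 + \frac{-13 + \left(-1\right)^{2} - -24}{149}}{346445} = \left(87 + \frac{-13 + 1 + 24}{149}\right) \frac{1}{346445} = \left(87 + \frac{1}{149} \cdot 12\right) \frac{1}{346445} = \left(87 + \frac{12}{149}\right) \frac{1}{346445} = \frac{12975}{149} \cdot \frac{1}{346445} = \frac{2595}{10324061}$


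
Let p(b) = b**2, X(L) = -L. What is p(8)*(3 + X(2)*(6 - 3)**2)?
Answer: -960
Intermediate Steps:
p(8)*(3 + X(2)*(6 - 3)**2) = 8**2*(3 + (-1*2)*(6 - 3)**2) = 64*(3 - 2*3**2) = 64*(3 - 2*9) = 64*(3 - 18) = 64*(-15) = -960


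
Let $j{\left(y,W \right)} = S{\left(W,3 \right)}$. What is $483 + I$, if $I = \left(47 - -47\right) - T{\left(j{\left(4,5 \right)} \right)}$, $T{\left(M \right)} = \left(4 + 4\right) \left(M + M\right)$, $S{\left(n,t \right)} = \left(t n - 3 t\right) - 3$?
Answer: $529$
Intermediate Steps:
$S{\left(n,t \right)} = -3 - 3 t + n t$ ($S{\left(n,t \right)} = \left(n t - 3 t\right) - 3 = \left(- 3 t + n t\right) - 3 = -3 - 3 t + n t$)
$j{\left(y,W \right)} = -12 + 3 W$ ($j{\left(y,W \right)} = -3 - 9 + W 3 = -3 - 9 + 3 W = -12 + 3 W$)
$T{\left(M \right)} = 16 M$ ($T{\left(M \right)} = 8 \cdot 2 M = 16 M$)
$I = 46$ ($I = \left(47 - -47\right) - 16 \left(-12 + 3 \cdot 5\right) = \left(47 + 47\right) - 16 \left(-12 + 15\right) = 94 - 16 \cdot 3 = 94 - 48 = 46$)
$483 + I = 483 + 46 = 529$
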